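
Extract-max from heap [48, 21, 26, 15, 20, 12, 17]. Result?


Max = 48
Replace root with last, heapify down
Resulting heap: [26, 21, 17, 15, 20, 12]


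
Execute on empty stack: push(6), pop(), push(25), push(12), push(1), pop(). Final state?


push(6) -> [6]
pop() returns 6 -> []
push(25) -> [25]
push(12) -> [25, 12]
push(1) -> [25, 12, 1]
pop() returns 1 -> [25, 12]
Final stack (bottom to top): [25, 12]


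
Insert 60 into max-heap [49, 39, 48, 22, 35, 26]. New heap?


Append 60: [49, 39, 48, 22, 35, 26, 60]
Bubble up: swap idx 6(60) with idx 2(48); swap idx 2(60) with idx 0(49)
Result: [60, 39, 49, 22, 35, 26, 48]


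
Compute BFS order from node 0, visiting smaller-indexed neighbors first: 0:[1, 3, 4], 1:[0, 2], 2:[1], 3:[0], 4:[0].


BFS queue: start with [0]
Visit order: [0, 1, 3, 4, 2]


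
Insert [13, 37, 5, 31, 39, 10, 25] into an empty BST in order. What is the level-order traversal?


Root = 13; build tree by BST insertion.
Level-Order traversal: [13, 5, 37, 10, 31, 39, 25]


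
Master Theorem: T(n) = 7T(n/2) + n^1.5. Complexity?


a=7, b=2, c=1.5. log_2(7)=2.807 > c=1.5. Case 1: O(n^log_b(a)) = O(n^2.807)
Complexity: O(n^2.807)


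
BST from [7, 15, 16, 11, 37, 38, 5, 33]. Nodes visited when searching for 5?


BST root = 7
Search for 5: compare at each node
Path: [7, 5]


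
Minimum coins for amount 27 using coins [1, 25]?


dp[0]=0; dp[i]=1+min(dp[i-c] for c in coins)
...dp[22]=22, dp[23]=23, dp[24]=24, dp[25]=1, dp[26]=2, dp[27]=3
Minimum coins for 27 = 3


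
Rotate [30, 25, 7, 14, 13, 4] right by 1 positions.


Right rotate by 1: [4, 30, 25, 7, 14, 13]


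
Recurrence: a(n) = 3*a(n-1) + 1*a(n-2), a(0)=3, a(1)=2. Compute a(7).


Build bottom-up:
...a(5)=317, a(6)=1047, a(7)=3*1047+1*317=3458


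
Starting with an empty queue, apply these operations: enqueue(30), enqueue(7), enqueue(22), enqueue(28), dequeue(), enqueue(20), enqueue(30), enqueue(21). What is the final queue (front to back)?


enqueue(30) -> [30]
enqueue(7) -> [30, 7]
enqueue(22) -> [30, 7, 22]
enqueue(28) -> [30, 7, 22, 28]
dequeue() returns 30 -> [7, 22, 28]
enqueue(20) -> [7, 22, 28, 20]
enqueue(30) -> [7, 22, 28, 20, 30]
enqueue(21) -> [7, 22, 28, 20, 30, 21]
Final queue (front to back): [7, 22, 28, 20, 30, 21]


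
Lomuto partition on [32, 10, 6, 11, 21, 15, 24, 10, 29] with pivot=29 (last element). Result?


Elements <= 29 go left of pivot.
Result: [10, 6, 11, 21, 15, 24, 10, 29, 32], pivot at index 7


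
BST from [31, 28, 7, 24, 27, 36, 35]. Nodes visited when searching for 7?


BST root = 31
Search for 7: compare at each node
Path: [31, 28, 7]


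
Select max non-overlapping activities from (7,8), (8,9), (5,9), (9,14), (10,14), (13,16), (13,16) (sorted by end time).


Greedy: pick earliest-ending, then skip overlaps.
Selected (3 activities): [(7, 8), (8, 9), (9, 14)]


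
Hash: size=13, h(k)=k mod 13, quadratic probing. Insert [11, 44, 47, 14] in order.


Insertions: 11->slot 11; 44->slot 5; 47->slot 8; 14->slot 1
Table: [None, 14, None, None, None, 44, None, None, 47, None, None, 11, None]


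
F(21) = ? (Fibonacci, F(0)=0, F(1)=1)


F(n)=F(n-1)+F(n-2)
...F(19)=4181, F(20)=6765, F(21)=10946


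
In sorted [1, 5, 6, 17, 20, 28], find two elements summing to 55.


Two pointers: lo=0, hi=5
No pair sums to 55


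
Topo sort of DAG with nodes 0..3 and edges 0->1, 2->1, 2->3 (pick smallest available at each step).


Kahn's algorithm, process smallest node first
Order: [0, 2, 1, 3]


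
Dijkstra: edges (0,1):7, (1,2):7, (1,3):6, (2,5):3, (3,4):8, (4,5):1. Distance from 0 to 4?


Dijkstra from 0:
Distances: {0: 0, 1: 7, 2: 14, 3: 13, 4: 18, 5: 17}
Shortest distance to 4 = 18, path = [0, 1, 2, 5, 4]


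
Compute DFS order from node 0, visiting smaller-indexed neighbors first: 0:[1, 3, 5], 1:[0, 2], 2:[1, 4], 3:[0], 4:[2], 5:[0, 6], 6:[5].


DFS stack-based: start with [0]
Visit order: [0, 1, 2, 4, 3, 5, 6]


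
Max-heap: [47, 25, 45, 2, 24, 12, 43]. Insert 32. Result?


Append 32: [47, 25, 45, 2, 24, 12, 43, 32]
Bubble up: swap idx 7(32) with idx 3(2); swap idx 3(32) with idx 1(25)
Result: [47, 32, 45, 25, 24, 12, 43, 2]


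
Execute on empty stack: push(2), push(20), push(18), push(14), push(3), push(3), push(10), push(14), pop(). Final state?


push(2) -> [2]
push(20) -> [2, 20]
push(18) -> [2, 20, 18]
push(14) -> [2, 20, 18, 14]
push(3) -> [2, 20, 18, 14, 3]
push(3) -> [2, 20, 18, 14, 3, 3]
push(10) -> [2, 20, 18, 14, 3, 3, 10]
push(14) -> [2, 20, 18, 14, 3, 3, 10, 14]
pop() returns 14 -> [2, 20, 18, 14, 3, 3, 10]
Final stack (bottom to top): [2, 20, 18, 14, 3, 3, 10]


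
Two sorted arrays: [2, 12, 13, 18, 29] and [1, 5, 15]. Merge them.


Compare heads, take smaller each step.
Merged: [1, 2, 5, 12, 13, 15, 18, 29]


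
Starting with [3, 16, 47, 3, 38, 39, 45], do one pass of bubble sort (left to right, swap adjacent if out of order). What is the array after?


After one pass: [3, 16, 3, 38, 39, 45, 47]


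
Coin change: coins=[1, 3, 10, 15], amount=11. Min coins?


dp[0]=0; dp[i]=1+min(dp[i-c] for c in coins)
...dp[6]=2, dp[7]=3, dp[8]=4, dp[9]=3, dp[10]=1, dp[11]=2
Minimum coins for 11 = 2


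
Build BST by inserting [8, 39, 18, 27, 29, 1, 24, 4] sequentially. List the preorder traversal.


Root = 8; build tree by BST insertion.
Preorder traversal: [8, 1, 4, 39, 18, 27, 24, 29]


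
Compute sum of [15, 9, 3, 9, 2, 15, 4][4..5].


Prefix sums: [0, 15, 24, 27, 36, 38, 53, 57]
Sum[4..5] = prefix[6] - prefix[4] = 53 - 36 = 17


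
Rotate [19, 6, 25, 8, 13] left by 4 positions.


Left rotate by 4: [13, 19, 6, 25, 8]


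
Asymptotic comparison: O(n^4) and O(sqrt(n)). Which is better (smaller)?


sublinear grows slower than quartic
O(sqrt(n)) is asymptotically smaller; O(n^4) grows faster


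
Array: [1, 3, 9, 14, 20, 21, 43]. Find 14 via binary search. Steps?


Search for 14:
[0,6] mid=3 arr[3]=14
Total: 1 comparisons


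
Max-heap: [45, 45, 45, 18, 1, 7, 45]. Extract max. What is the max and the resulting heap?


Max = 45
Replace root with last, heapify down
Resulting heap: [45, 45, 45, 18, 1, 7]


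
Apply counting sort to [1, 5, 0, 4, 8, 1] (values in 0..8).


Count array: [1, 2, 0, 0, 1, 1, 0, 0, 1]
Reconstruct: [0, 1, 1, 4, 5, 8]


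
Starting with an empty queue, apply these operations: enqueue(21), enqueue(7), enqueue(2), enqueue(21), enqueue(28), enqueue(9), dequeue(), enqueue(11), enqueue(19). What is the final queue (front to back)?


enqueue(21) -> [21]
enqueue(7) -> [21, 7]
enqueue(2) -> [21, 7, 2]
enqueue(21) -> [21, 7, 2, 21]
enqueue(28) -> [21, 7, 2, 21, 28]
enqueue(9) -> [21, 7, 2, 21, 28, 9]
dequeue() returns 21 -> [7, 2, 21, 28, 9]
enqueue(11) -> [7, 2, 21, 28, 9, 11]
enqueue(19) -> [7, 2, 21, 28, 9, 11, 19]
Final queue (front to back): [7, 2, 21, 28, 9, 11, 19]


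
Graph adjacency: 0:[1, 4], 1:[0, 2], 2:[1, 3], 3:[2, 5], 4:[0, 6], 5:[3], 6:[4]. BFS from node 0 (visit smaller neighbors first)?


BFS queue: start with [0]
Visit order: [0, 1, 4, 2, 6, 3, 5]


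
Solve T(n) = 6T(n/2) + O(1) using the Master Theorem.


a=6, b=2, c=0. log_2(6)=2.585 > c=0. Case 1: O(n^log_b(a)) = O(n^2.585)
Complexity: O(n^2.585)


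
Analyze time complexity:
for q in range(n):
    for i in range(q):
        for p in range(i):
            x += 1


Per nesting level: O(n) * O(n) [triangular over q] * O(n) [triangular over i] = O(n^3)
Complexity: O(n^3)


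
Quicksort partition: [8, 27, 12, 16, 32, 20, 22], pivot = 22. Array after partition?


Elements <= 22 go left of pivot.
Result: [8, 12, 16, 20, 22, 27, 32], pivot at index 4


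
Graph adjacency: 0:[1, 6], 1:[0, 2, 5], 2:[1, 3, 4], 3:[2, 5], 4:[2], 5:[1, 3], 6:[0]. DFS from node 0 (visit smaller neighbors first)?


DFS stack-based: start with [0]
Visit order: [0, 1, 2, 3, 5, 4, 6]


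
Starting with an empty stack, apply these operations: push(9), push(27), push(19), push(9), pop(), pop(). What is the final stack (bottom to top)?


push(9) -> [9]
push(27) -> [9, 27]
push(19) -> [9, 27, 19]
push(9) -> [9, 27, 19, 9]
pop() returns 9 -> [9, 27, 19]
pop() returns 19 -> [9, 27]
Final stack (bottom to top): [9, 27]


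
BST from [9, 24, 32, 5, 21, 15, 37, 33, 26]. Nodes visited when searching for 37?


BST root = 9
Search for 37: compare at each node
Path: [9, 24, 32, 37]


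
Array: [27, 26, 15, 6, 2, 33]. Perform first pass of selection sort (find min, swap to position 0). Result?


After one pass: [2, 26, 15, 6, 27, 33]


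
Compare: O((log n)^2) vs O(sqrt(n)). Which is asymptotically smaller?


polylogarithmic grows slower than sublinear
O((log n)^2) is asymptotically smaller; O(sqrt(n)) grows faster


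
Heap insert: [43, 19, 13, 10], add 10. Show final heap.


Append 10: [43, 19, 13, 10, 10]
Bubble up: no swaps needed
Result: [43, 19, 13, 10, 10]


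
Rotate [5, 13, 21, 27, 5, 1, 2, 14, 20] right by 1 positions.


Right rotate by 1: [20, 5, 13, 21, 27, 5, 1, 2, 14]


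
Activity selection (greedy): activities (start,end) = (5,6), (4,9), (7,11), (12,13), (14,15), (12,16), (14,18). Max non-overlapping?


Greedy: pick earliest-ending, then skip overlaps.
Selected (4 activities): [(5, 6), (7, 11), (12, 13), (14, 15)]


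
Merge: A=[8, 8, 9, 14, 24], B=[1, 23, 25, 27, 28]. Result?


Compare heads, take smaller each step.
Merged: [1, 8, 8, 9, 14, 23, 24, 25, 27, 28]


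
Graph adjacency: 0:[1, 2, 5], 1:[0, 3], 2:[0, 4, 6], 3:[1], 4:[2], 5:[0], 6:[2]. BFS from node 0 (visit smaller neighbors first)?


BFS queue: start with [0]
Visit order: [0, 1, 2, 5, 3, 4, 6]


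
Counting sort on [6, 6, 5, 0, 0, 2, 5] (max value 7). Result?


Count array: [2, 0, 1, 0, 0, 2, 2, 0]
Reconstruct: [0, 0, 2, 5, 5, 6, 6]


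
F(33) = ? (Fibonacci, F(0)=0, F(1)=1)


F(n)=F(n-1)+F(n-2)
...F(31)=1346269, F(32)=2178309, F(33)=3524578


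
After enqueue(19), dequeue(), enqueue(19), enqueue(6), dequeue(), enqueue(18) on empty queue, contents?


enqueue(19) -> [19]
dequeue() returns 19 -> []
enqueue(19) -> [19]
enqueue(6) -> [19, 6]
dequeue() returns 19 -> [6]
enqueue(18) -> [6, 18]
Final queue (front to back): [6, 18]


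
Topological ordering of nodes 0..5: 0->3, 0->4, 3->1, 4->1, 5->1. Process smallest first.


Kahn's algorithm, process smallest node first
Order: [0, 2, 3, 4, 5, 1]


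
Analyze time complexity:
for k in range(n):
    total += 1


Per nesting level: O(n) = O(n)
Complexity: O(n)


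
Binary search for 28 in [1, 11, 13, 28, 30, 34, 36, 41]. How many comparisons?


Search for 28:
[0,7] mid=3 arr[3]=28
Total: 1 comparisons


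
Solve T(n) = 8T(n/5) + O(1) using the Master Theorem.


a=8, b=5, c=0. log_5(8)=1.292 > c=0. Case 1: O(n^log_b(a)) = O(n^1.292)
Complexity: O(n^1.292)


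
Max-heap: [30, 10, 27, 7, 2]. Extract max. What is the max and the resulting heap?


Max = 30
Replace root with last, heapify down
Resulting heap: [27, 10, 2, 7]


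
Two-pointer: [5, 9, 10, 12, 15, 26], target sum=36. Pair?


Two pointers: lo=0, hi=5
Found pair: (10, 26) summing to 36


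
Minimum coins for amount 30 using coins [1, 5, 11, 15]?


dp[0]=0; dp[i]=1+min(dp[i-c] for c in coins)
...dp[25]=3, dp[26]=2, dp[27]=3, dp[28]=4, dp[29]=5, dp[30]=2
Minimum coins for 30 = 2


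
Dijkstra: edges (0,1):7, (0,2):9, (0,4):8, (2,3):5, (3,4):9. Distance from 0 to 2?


Dijkstra from 0:
Distances: {0: 0, 1: 7, 2: 9, 3: 14, 4: 8}
Shortest distance to 2 = 9, path = [0, 2]


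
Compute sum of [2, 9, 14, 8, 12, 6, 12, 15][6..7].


Prefix sums: [0, 2, 11, 25, 33, 45, 51, 63, 78]
Sum[6..7] = prefix[8] - prefix[6] = 78 - 51 = 27


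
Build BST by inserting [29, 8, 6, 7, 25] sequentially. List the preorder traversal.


Root = 29; build tree by BST insertion.
Preorder traversal: [29, 8, 6, 7, 25]


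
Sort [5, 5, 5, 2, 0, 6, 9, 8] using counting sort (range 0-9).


Count array: [1, 0, 1, 0, 0, 3, 1, 0, 1, 1]
Reconstruct: [0, 2, 5, 5, 5, 6, 8, 9]


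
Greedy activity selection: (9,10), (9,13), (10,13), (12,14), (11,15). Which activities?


Greedy: pick earliest-ending, then skip overlaps.
Selected (2 activities): [(9, 10), (10, 13)]


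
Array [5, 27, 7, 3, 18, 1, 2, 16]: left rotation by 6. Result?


Left rotate by 6: [2, 16, 5, 27, 7, 3, 18, 1]


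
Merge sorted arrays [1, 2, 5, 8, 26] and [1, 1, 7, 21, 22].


Compare heads, take smaller each step.
Merged: [1, 1, 1, 2, 5, 7, 8, 21, 22, 26]


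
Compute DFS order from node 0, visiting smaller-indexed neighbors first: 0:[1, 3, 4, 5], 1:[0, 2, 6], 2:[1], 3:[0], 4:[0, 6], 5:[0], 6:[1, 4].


DFS stack-based: start with [0]
Visit order: [0, 1, 2, 6, 4, 3, 5]


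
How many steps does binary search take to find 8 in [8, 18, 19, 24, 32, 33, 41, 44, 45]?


Search for 8:
[0,8] mid=4 arr[4]=32
[0,3] mid=1 arr[1]=18
[0,0] mid=0 arr[0]=8
Total: 3 comparisons


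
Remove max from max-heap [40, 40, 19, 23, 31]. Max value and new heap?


Max = 40
Replace root with last, heapify down
Resulting heap: [40, 31, 19, 23]


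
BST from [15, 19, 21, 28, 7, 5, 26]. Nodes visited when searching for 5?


BST root = 15
Search for 5: compare at each node
Path: [15, 7, 5]


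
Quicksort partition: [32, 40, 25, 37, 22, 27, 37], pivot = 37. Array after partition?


Elements <= 37 go left of pivot.
Result: [32, 25, 37, 22, 27, 37, 40], pivot at index 5


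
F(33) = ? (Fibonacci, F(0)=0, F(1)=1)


F(n)=F(n-1)+F(n-2)
...F(31)=1346269, F(32)=2178309, F(33)=3524578


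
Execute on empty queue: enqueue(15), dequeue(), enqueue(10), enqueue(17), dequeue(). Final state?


enqueue(15) -> [15]
dequeue() returns 15 -> []
enqueue(10) -> [10]
enqueue(17) -> [10, 17]
dequeue() returns 10 -> [17]
Final queue (front to back): [17]


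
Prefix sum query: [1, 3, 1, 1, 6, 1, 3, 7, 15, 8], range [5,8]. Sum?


Prefix sums: [0, 1, 4, 5, 6, 12, 13, 16, 23, 38, 46]
Sum[5..8] = prefix[9] - prefix[5] = 38 - 12 = 26


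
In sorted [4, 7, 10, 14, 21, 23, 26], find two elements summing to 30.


Two pointers: lo=0, hi=6
Found pair: (4, 26) summing to 30


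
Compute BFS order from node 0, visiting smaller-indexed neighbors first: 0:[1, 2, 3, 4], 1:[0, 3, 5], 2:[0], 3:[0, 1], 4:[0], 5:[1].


BFS queue: start with [0]
Visit order: [0, 1, 2, 3, 4, 5]


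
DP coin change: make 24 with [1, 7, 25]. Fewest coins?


dp[0]=0; dp[i]=1+min(dp[i-c] for c in coins)
...dp[19]=7, dp[20]=8, dp[21]=3, dp[22]=4, dp[23]=5, dp[24]=6
Minimum coins for 24 = 6


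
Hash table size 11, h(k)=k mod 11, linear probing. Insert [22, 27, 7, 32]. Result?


Insertions: 22->slot 0; 27->slot 5; 7->slot 7; 32->slot 10
Table: [22, None, None, None, None, 27, None, 7, None, None, 32]


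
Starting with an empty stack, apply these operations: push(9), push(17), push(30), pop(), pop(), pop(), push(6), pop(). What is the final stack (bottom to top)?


push(9) -> [9]
push(17) -> [9, 17]
push(30) -> [9, 17, 30]
pop() returns 30 -> [9, 17]
pop() returns 17 -> [9]
pop() returns 9 -> []
push(6) -> [6]
pop() returns 6 -> []
Final stack (bottom to top): []


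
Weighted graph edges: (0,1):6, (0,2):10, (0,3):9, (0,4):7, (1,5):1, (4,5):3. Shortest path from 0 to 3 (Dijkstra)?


Dijkstra from 0:
Distances: {0: 0, 1: 6, 2: 10, 3: 9, 4: 7, 5: 7}
Shortest distance to 3 = 9, path = [0, 3]


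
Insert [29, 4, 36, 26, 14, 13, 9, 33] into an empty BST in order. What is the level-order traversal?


Root = 29; build tree by BST insertion.
Level-Order traversal: [29, 4, 36, 26, 33, 14, 13, 9]


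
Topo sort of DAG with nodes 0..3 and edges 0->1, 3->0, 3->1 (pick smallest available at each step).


Kahn's algorithm, process smallest node first
Order: [2, 3, 0, 1]


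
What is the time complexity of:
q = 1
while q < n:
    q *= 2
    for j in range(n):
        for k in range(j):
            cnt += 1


Per nesting level: O(log n) * O(n) * O(n) [triangular over j] = O(n^2 log n)
Complexity: O(n^2 log n)


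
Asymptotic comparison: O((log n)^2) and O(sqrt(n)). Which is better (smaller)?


polylogarithmic grows slower than sublinear
O((log n)^2) is asymptotically smaller; O(sqrt(n)) grows faster


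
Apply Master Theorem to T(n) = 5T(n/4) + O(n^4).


a=5, b=4, c=4. log_4(5)=1.161 < c=4. Case 3: O(n^c) = O(n^4)
Complexity: O(n^4)


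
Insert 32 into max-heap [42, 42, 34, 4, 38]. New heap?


Append 32: [42, 42, 34, 4, 38, 32]
Bubble up: no swaps needed
Result: [42, 42, 34, 4, 38, 32]


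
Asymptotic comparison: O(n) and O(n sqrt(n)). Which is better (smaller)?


linear grows slower than n^1.5
O(n) is asymptotically smaller; O(n sqrt(n)) grows faster


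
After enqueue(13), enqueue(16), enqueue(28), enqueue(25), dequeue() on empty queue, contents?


enqueue(13) -> [13]
enqueue(16) -> [13, 16]
enqueue(28) -> [13, 16, 28]
enqueue(25) -> [13, 16, 28, 25]
dequeue() returns 13 -> [16, 28, 25]
Final queue (front to back): [16, 28, 25]


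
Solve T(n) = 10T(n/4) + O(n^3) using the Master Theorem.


a=10, b=4, c=3. log_4(10)=1.661 < c=3. Case 3: O(n^c) = O(n^3)
Complexity: O(n^3)


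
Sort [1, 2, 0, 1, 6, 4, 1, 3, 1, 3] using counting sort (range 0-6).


Count array: [1, 4, 1, 2, 1, 0, 1]
Reconstruct: [0, 1, 1, 1, 1, 2, 3, 3, 4, 6]


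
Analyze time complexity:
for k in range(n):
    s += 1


Per nesting level: O(n) = O(n)
Complexity: O(n)


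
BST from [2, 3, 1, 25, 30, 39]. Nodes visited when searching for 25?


BST root = 2
Search for 25: compare at each node
Path: [2, 3, 25]


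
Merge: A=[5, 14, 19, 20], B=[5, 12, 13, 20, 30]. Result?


Compare heads, take smaller each step.
Merged: [5, 5, 12, 13, 14, 19, 20, 20, 30]


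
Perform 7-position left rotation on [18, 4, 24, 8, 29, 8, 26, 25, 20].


Left rotate by 7: [25, 20, 18, 4, 24, 8, 29, 8, 26]


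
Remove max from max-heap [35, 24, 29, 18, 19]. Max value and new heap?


Max = 35
Replace root with last, heapify down
Resulting heap: [29, 24, 19, 18]


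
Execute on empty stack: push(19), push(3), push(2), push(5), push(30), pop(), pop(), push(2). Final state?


push(19) -> [19]
push(3) -> [19, 3]
push(2) -> [19, 3, 2]
push(5) -> [19, 3, 2, 5]
push(30) -> [19, 3, 2, 5, 30]
pop() returns 30 -> [19, 3, 2, 5]
pop() returns 5 -> [19, 3, 2]
push(2) -> [19, 3, 2, 2]
Final stack (bottom to top): [19, 3, 2, 2]


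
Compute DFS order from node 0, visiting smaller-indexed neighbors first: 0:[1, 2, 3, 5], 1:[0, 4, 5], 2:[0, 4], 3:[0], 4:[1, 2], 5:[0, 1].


DFS stack-based: start with [0]
Visit order: [0, 1, 4, 2, 5, 3]


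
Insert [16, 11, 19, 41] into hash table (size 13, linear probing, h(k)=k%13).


Insertions: 16->slot 3; 11->slot 11; 19->slot 6; 41->slot 2
Table: [None, None, 41, 16, None, None, 19, None, None, None, None, 11, None]


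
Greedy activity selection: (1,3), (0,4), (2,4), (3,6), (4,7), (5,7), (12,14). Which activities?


Greedy: pick earliest-ending, then skip overlaps.
Selected (3 activities): [(1, 3), (3, 6), (12, 14)]


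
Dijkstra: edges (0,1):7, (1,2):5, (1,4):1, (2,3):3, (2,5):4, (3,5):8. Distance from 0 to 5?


Dijkstra from 0:
Distances: {0: 0, 1: 7, 2: 12, 3: 15, 4: 8, 5: 16}
Shortest distance to 5 = 16, path = [0, 1, 2, 5]


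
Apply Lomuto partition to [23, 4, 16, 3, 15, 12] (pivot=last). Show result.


Elements <= 12 go left of pivot.
Result: [4, 3, 12, 23, 15, 16], pivot at index 2


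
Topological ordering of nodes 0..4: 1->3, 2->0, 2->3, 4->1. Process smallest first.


Kahn's algorithm, process smallest node first
Order: [2, 0, 4, 1, 3]


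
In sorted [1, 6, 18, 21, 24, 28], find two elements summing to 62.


Two pointers: lo=0, hi=5
No pair sums to 62


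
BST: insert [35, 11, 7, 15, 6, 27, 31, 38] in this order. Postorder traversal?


Root = 35; build tree by BST insertion.
Postorder traversal: [6, 7, 31, 27, 15, 11, 38, 35]


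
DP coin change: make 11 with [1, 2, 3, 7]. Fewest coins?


dp[0]=0; dp[i]=1+min(dp[i-c] for c in coins)
...dp[6]=2, dp[7]=1, dp[8]=2, dp[9]=2, dp[10]=2, dp[11]=3
Minimum coins for 11 = 3


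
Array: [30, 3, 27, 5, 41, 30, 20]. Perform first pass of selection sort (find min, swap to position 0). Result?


After one pass: [3, 30, 27, 5, 41, 30, 20]


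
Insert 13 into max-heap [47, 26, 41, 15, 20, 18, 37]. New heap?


Append 13: [47, 26, 41, 15, 20, 18, 37, 13]
Bubble up: no swaps needed
Result: [47, 26, 41, 15, 20, 18, 37, 13]


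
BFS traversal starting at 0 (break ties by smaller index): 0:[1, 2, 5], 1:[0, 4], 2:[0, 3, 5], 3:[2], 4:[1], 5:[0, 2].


BFS queue: start with [0]
Visit order: [0, 1, 2, 5, 4, 3]


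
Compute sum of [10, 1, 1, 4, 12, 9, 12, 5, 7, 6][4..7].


Prefix sums: [0, 10, 11, 12, 16, 28, 37, 49, 54, 61, 67]
Sum[4..7] = prefix[8] - prefix[4] = 54 - 16 = 38


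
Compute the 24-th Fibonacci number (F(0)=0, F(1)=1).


F(n)=F(n-1)+F(n-2)
...F(22)=17711, F(23)=28657, F(24)=46368


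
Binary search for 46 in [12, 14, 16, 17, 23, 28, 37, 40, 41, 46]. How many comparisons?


Search for 46:
[0,9] mid=4 arr[4]=23
[5,9] mid=7 arr[7]=40
[8,9] mid=8 arr[8]=41
[9,9] mid=9 arr[9]=46
Total: 4 comparisons


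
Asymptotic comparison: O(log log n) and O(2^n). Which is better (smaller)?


double-logarithmic grows slower than exponential
O(log log n) is asymptotically smaller; O(2^n) grows faster


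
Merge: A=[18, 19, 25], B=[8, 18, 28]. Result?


Compare heads, take smaller each step.
Merged: [8, 18, 18, 19, 25, 28]


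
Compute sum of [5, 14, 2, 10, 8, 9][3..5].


Prefix sums: [0, 5, 19, 21, 31, 39, 48]
Sum[3..5] = prefix[6] - prefix[3] = 48 - 21 = 27


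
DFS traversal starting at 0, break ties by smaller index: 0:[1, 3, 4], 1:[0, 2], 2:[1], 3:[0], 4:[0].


DFS stack-based: start with [0]
Visit order: [0, 1, 2, 3, 4]


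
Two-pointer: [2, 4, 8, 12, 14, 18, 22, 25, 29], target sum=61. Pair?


Two pointers: lo=0, hi=8
No pair sums to 61


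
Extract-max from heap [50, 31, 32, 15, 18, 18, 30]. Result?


Max = 50
Replace root with last, heapify down
Resulting heap: [32, 31, 30, 15, 18, 18]


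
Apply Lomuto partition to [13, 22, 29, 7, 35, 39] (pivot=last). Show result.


Elements <= 39 go left of pivot.
Result: [13, 22, 29, 7, 35, 39], pivot at index 5


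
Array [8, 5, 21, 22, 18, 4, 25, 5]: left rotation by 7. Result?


Left rotate by 7: [5, 8, 5, 21, 22, 18, 4, 25]


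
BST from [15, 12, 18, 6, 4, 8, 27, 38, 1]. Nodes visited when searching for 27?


BST root = 15
Search for 27: compare at each node
Path: [15, 18, 27]


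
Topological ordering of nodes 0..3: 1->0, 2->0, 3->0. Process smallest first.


Kahn's algorithm, process smallest node first
Order: [1, 2, 3, 0]


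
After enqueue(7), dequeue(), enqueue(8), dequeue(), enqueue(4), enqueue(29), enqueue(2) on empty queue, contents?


enqueue(7) -> [7]
dequeue() returns 7 -> []
enqueue(8) -> [8]
dequeue() returns 8 -> []
enqueue(4) -> [4]
enqueue(29) -> [4, 29]
enqueue(2) -> [4, 29, 2]
Final queue (front to back): [4, 29, 2]


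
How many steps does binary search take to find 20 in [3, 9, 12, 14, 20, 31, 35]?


Search for 20:
[0,6] mid=3 arr[3]=14
[4,6] mid=5 arr[5]=31
[4,4] mid=4 arr[4]=20
Total: 3 comparisons


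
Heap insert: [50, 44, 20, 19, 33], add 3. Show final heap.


Append 3: [50, 44, 20, 19, 33, 3]
Bubble up: no swaps needed
Result: [50, 44, 20, 19, 33, 3]


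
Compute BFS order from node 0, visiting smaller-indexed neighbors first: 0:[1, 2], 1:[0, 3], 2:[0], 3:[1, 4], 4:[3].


BFS queue: start with [0]
Visit order: [0, 1, 2, 3, 4]


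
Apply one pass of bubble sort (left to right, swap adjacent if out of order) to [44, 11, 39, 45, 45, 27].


After one pass: [11, 39, 44, 45, 27, 45]


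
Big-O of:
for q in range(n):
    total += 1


Per nesting level: O(n) = O(n)
Complexity: O(n)


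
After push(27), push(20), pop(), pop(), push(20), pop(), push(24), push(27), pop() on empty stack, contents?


push(27) -> [27]
push(20) -> [27, 20]
pop() returns 20 -> [27]
pop() returns 27 -> []
push(20) -> [20]
pop() returns 20 -> []
push(24) -> [24]
push(27) -> [24, 27]
pop() returns 27 -> [24]
Final stack (bottom to top): [24]


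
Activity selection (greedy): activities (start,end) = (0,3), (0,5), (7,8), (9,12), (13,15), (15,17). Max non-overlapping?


Greedy: pick earliest-ending, then skip overlaps.
Selected (5 activities): [(0, 3), (7, 8), (9, 12), (13, 15), (15, 17)]


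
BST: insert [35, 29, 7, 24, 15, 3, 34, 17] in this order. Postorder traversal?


Root = 35; build tree by BST insertion.
Postorder traversal: [3, 17, 15, 24, 7, 34, 29, 35]


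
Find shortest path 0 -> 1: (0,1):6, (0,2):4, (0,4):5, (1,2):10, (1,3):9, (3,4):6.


Dijkstra from 0:
Distances: {0: 0, 1: 6, 2: 4, 3: 11, 4: 5}
Shortest distance to 1 = 6, path = [0, 1]


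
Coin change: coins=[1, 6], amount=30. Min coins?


dp[0]=0; dp[i]=1+min(dp[i-c] for c in coins)
...dp[25]=5, dp[26]=6, dp[27]=7, dp[28]=8, dp[29]=9, dp[30]=5
Minimum coins for 30 = 5


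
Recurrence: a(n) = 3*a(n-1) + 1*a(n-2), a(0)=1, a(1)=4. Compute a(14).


Build bottom-up:
...a(12)=2010601, a(13)=6640564, a(14)=3*6640564+1*2010601=21932293


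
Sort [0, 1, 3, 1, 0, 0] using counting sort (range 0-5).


Count array: [3, 2, 0, 1, 0, 0]
Reconstruct: [0, 0, 0, 1, 1, 3]


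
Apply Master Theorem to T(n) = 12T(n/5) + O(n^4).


a=12, b=5, c=4. log_5(12)=1.544 < c=4. Case 3: O(n^c) = O(n^4)
Complexity: O(n^4)


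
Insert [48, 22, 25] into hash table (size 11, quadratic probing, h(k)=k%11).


Insertions: 48->slot 4; 22->slot 0; 25->slot 3
Table: [22, None, None, 25, 48, None, None, None, None, None, None]


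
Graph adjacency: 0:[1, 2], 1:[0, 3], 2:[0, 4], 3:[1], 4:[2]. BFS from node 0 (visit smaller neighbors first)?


BFS queue: start with [0]
Visit order: [0, 1, 2, 3, 4]


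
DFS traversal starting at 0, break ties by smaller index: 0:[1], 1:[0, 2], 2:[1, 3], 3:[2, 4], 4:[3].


DFS stack-based: start with [0]
Visit order: [0, 1, 2, 3, 4]


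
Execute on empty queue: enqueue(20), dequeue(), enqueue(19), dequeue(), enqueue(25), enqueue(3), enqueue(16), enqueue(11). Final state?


enqueue(20) -> [20]
dequeue() returns 20 -> []
enqueue(19) -> [19]
dequeue() returns 19 -> []
enqueue(25) -> [25]
enqueue(3) -> [25, 3]
enqueue(16) -> [25, 3, 16]
enqueue(11) -> [25, 3, 16, 11]
Final queue (front to back): [25, 3, 16, 11]


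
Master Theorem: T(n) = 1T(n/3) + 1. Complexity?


a=1, b=3, c=0. log_3(1)=0 = c=0. Case 2: O(n^c log n) = O(log n)
Complexity: O(log n)


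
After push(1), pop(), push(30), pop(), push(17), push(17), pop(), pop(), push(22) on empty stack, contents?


push(1) -> [1]
pop() returns 1 -> []
push(30) -> [30]
pop() returns 30 -> []
push(17) -> [17]
push(17) -> [17, 17]
pop() returns 17 -> [17]
pop() returns 17 -> []
push(22) -> [22]
Final stack (bottom to top): [22]


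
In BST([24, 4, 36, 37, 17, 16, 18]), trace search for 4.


BST root = 24
Search for 4: compare at each node
Path: [24, 4]


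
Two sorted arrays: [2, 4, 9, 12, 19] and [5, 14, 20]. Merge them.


Compare heads, take smaller each step.
Merged: [2, 4, 5, 9, 12, 14, 19, 20]


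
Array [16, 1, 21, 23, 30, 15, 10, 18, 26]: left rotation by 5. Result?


Left rotate by 5: [15, 10, 18, 26, 16, 1, 21, 23, 30]


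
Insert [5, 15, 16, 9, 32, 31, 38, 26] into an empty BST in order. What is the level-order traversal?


Root = 5; build tree by BST insertion.
Level-Order traversal: [5, 15, 9, 16, 32, 31, 38, 26]


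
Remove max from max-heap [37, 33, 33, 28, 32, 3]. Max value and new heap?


Max = 37
Replace root with last, heapify down
Resulting heap: [33, 32, 33, 28, 3]


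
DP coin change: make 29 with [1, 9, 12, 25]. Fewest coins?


dp[0]=0; dp[i]=1+min(dp[i-c] for c in coins)
...dp[24]=2, dp[25]=1, dp[26]=2, dp[27]=3, dp[28]=4, dp[29]=5
Minimum coins for 29 = 5


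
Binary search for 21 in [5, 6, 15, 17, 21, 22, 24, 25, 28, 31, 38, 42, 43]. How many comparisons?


Search for 21:
[0,12] mid=6 arr[6]=24
[0,5] mid=2 arr[2]=15
[3,5] mid=4 arr[4]=21
Total: 3 comparisons


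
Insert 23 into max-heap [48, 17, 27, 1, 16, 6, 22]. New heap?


Append 23: [48, 17, 27, 1, 16, 6, 22, 23]
Bubble up: swap idx 7(23) with idx 3(1); swap idx 3(23) with idx 1(17)
Result: [48, 23, 27, 17, 16, 6, 22, 1]


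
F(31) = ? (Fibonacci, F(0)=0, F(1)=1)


F(n)=F(n-1)+F(n-2)
...F(29)=514229, F(30)=832040, F(31)=1346269


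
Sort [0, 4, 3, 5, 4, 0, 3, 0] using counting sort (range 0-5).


Count array: [3, 0, 0, 2, 2, 1]
Reconstruct: [0, 0, 0, 3, 3, 4, 4, 5]


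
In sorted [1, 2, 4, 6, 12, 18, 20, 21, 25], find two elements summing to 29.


Two pointers: lo=0, hi=8
Found pair: (4, 25) summing to 29


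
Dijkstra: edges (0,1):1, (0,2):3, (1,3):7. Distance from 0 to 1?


Dijkstra from 0:
Distances: {0: 0, 1: 1, 2: 3, 3: 8}
Shortest distance to 1 = 1, path = [0, 1]


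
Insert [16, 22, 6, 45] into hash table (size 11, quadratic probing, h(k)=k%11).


Insertions: 16->slot 5; 22->slot 0; 6->slot 6; 45->slot 1
Table: [22, 45, None, None, None, 16, 6, None, None, None, None]


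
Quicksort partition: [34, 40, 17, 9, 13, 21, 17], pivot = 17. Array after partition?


Elements <= 17 go left of pivot.
Result: [17, 9, 13, 17, 34, 21, 40], pivot at index 3


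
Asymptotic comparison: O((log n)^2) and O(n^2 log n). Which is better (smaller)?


polylogarithmic grows slower than n^2 log n
O((log n)^2) is asymptotically smaller; O(n^2 log n) grows faster


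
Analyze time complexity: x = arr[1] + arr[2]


Analysis: constant-time operation, no loop
Complexity: O(1)


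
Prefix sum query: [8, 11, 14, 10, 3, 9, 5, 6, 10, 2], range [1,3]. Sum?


Prefix sums: [0, 8, 19, 33, 43, 46, 55, 60, 66, 76, 78]
Sum[1..3] = prefix[4] - prefix[1] = 43 - 8 = 35


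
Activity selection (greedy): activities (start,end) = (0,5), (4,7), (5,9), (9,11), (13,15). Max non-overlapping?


Greedy: pick earliest-ending, then skip overlaps.
Selected (4 activities): [(0, 5), (5, 9), (9, 11), (13, 15)]


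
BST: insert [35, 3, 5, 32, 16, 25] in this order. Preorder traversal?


Root = 35; build tree by BST insertion.
Preorder traversal: [35, 3, 5, 32, 16, 25]


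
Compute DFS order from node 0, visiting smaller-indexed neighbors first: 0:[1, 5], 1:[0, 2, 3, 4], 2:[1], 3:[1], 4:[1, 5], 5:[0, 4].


DFS stack-based: start with [0]
Visit order: [0, 1, 2, 3, 4, 5]


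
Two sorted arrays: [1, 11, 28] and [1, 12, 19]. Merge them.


Compare heads, take smaller each step.
Merged: [1, 1, 11, 12, 19, 28]


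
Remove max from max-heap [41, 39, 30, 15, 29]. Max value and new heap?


Max = 41
Replace root with last, heapify down
Resulting heap: [39, 29, 30, 15]


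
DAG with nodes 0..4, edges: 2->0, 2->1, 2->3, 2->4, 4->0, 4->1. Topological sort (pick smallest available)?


Kahn's algorithm, process smallest node first
Order: [2, 3, 4, 0, 1]


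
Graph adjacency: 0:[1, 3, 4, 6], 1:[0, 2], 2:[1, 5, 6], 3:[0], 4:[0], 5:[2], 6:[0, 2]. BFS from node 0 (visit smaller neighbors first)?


BFS queue: start with [0]
Visit order: [0, 1, 3, 4, 6, 2, 5]


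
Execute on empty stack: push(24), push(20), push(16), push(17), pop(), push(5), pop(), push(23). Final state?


push(24) -> [24]
push(20) -> [24, 20]
push(16) -> [24, 20, 16]
push(17) -> [24, 20, 16, 17]
pop() returns 17 -> [24, 20, 16]
push(5) -> [24, 20, 16, 5]
pop() returns 5 -> [24, 20, 16]
push(23) -> [24, 20, 16, 23]
Final stack (bottom to top): [24, 20, 16, 23]


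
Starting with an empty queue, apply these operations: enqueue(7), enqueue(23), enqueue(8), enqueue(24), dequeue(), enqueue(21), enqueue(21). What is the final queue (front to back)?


enqueue(7) -> [7]
enqueue(23) -> [7, 23]
enqueue(8) -> [7, 23, 8]
enqueue(24) -> [7, 23, 8, 24]
dequeue() returns 7 -> [23, 8, 24]
enqueue(21) -> [23, 8, 24, 21]
enqueue(21) -> [23, 8, 24, 21, 21]
Final queue (front to back): [23, 8, 24, 21, 21]


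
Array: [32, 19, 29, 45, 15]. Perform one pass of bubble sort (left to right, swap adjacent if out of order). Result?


After one pass: [19, 29, 32, 15, 45]


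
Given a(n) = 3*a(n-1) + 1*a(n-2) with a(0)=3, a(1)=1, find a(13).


Build bottom-up:
...a(11)=269992, a(12)=891723, a(13)=3*891723+1*269992=2945161


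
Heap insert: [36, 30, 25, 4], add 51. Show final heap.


Append 51: [36, 30, 25, 4, 51]
Bubble up: swap idx 4(51) with idx 1(30); swap idx 1(51) with idx 0(36)
Result: [51, 36, 25, 4, 30]


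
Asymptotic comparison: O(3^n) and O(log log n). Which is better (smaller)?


double-logarithmic grows slower than exponential (base 3)
O(log log n) is asymptotically smaller; O(3^n) grows faster


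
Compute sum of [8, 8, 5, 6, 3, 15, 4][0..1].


Prefix sums: [0, 8, 16, 21, 27, 30, 45, 49]
Sum[0..1] = prefix[2] - prefix[0] = 16 - 0 = 16


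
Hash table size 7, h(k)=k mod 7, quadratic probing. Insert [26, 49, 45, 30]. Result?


Insertions: 26->slot 5; 49->slot 0; 45->slot 3; 30->slot 2
Table: [49, None, 30, 45, None, 26, None]


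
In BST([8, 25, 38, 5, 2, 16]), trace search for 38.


BST root = 8
Search for 38: compare at each node
Path: [8, 25, 38]


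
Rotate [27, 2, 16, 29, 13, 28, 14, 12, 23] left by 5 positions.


Left rotate by 5: [28, 14, 12, 23, 27, 2, 16, 29, 13]


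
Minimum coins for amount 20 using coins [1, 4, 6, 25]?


dp[0]=0; dp[i]=1+min(dp[i-c] for c in coins)
...dp[15]=4, dp[16]=3, dp[17]=4, dp[18]=3, dp[19]=4, dp[20]=4
Minimum coins for 20 = 4


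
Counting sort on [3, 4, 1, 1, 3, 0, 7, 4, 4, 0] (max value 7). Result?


Count array: [2, 2, 0, 2, 3, 0, 0, 1]
Reconstruct: [0, 0, 1, 1, 3, 3, 4, 4, 4, 7]


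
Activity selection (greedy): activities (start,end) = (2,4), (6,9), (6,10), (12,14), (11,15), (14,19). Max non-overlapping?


Greedy: pick earliest-ending, then skip overlaps.
Selected (4 activities): [(2, 4), (6, 9), (12, 14), (14, 19)]


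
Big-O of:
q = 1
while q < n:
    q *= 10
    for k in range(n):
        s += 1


Per nesting level: O(log n) * O(n) = O(n log n)
Complexity: O(n log n)


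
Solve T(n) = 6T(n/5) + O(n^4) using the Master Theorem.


a=6, b=5, c=4. log_5(6)=1.113 < c=4. Case 3: O(n^c) = O(n^4)
Complexity: O(n^4)


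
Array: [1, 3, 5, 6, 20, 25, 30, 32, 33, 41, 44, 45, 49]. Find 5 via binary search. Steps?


Search for 5:
[0,12] mid=6 arr[6]=30
[0,5] mid=2 arr[2]=5
Total: 2 comparisons


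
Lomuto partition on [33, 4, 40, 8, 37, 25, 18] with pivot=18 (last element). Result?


Elements <= 18 go left of pivot.
Result: [4, 8, 18, 33, 37, 25, 40], pivot at index 2


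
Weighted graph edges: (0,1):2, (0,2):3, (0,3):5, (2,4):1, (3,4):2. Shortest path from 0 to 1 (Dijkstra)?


Dijkstra from 0:
Distances: {0: 0, 1: 2, 2: 3, 3: 5, 4: 4}
Shortest distance to 1 = 2, path = [0, 1]


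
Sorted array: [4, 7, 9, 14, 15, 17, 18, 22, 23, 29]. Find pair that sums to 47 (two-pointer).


Two pointers: lo=0, hi=9
Found pair: (18, 29) summing to 47


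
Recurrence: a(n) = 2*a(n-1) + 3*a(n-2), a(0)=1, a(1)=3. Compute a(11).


Build bottom-up:
...a(9)=19683, a(10)=59049, a(11)=2*59049+3*19683=177147


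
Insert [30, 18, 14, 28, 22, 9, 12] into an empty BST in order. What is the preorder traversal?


Root = 30; build tree by BST insertion.
Preorder traversal: [30, 18, 14, 9, 12, 28, 22]


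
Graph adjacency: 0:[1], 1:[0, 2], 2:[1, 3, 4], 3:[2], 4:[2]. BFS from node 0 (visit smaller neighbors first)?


BFS queue: start with [0]
Visit order: [0, 1, 2, 3, 4]


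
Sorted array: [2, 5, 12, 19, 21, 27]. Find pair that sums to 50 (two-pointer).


Two pointers: lo=0, hi=5
No pair sums to 50


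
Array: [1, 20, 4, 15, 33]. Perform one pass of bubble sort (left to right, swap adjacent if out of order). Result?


After one pass: [1, 4, 15, 20, 33]


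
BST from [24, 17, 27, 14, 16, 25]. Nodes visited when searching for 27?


BST root = 24
Search for 27: compare at each node
Path: [24, 27]


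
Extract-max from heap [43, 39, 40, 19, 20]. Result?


Max = 43
Replace root with last, heapify down
Resulting heap: [40, 39, 20, 19]


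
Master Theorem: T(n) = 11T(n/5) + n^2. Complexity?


a=11, b=5, c=2. log_5(11)=1.490 < c=2. Case 3: O(n^c) = O(n^2)
Complexity: O(n^2)


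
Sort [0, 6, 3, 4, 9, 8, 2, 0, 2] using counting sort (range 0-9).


Count array: [2, 0, 2, 1, 1, 0, 1, 0, 1, 1]
Reconstruct: [0, 0, 2, 2, 3, 4, 6, 8, 9]


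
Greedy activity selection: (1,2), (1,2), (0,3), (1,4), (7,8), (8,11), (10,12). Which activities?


Greedy: pick earliest-ending, then skip overlaps.
Selected (3 activities): [(1, 2), (7, 8), (8, 11)]


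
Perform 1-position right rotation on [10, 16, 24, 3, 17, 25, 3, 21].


Right rotate by 1: [21, 10, 16, 24, 3, 17, 25, 3]


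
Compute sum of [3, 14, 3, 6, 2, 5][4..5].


Prefix sums: [0, 3, 17, 20, 26, 28, 33]
Sum[4..5] = prefix[6] - prefix[4] = 33 - 26 = 7


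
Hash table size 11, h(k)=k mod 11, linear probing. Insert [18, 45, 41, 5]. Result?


Insertions: 18->slot 7; 45->slot 1; 41->slot 8; 5->slot 5
Table: [None, 45, None, None, None, 5, None, 18, 41, None, None]


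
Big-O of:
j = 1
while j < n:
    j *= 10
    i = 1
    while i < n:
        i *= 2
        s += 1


Per nesting level: O(log n) * O(log n) = O((log n)^2)
Complexity: O((log n)^2)


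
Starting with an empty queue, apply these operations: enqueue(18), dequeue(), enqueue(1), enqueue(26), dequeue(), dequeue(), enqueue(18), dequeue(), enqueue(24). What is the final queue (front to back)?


enqueue(18) -> [18]
dequeue() returns 18 -> []
enqueue(1) -> [1]
enqueue(26) -> [1, 26]
dequeue() returns 1 -> [26]
dequeue() returns 26 -> []
enqueue(18) -> [18]
dequeue() returns 18 -> []
enqueue(24) -> [24]
Final queue (front to back): [24]


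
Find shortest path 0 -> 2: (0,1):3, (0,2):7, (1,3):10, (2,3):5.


Dijkstra from 0:
Distances: {0: 0, 1: 3, 2: 7, 3: 12}
Shortest distance to 2 = 7, path = [0, 2]


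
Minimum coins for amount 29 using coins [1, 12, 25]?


dp[0]=0; dp[i]=1+min(dp[i-c] for c in coins)
...dp[24]=2, dp[25]=1, dp[26]=2, dp[27]=3, dp[28]=4, dp[29]=5
Minimum coins for 29 = 5


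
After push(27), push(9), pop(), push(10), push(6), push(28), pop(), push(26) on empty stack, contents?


push(27) -> [27]
push(9) -> [27, 9]
pop() returns 9 -> [27]
push(10) -> [27, 10]
push(6) -> [27, 10, 6]
push(28) -> [27, 10, 6, 28]
pop() returns 28 -> [27, 10, 6]
push(26) -> [27, 10, 6, 26]
Final stack (bottom to top): [27, 10, 6, 26]


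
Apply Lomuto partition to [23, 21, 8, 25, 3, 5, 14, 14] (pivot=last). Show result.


Elements <= 14 go left of pivot.
Result: [8, 3, 5, 14, 14, 23, 25, 21], pivot at index 4


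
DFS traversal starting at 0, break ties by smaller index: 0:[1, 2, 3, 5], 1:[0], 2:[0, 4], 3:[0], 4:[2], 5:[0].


DFS stack-based: start with [0]
Visit order: [0, 1, 2, 4, 3, 5]


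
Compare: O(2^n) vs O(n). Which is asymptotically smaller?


linear grows slower than exponential
O(n) is asymptotically smaller; O(2^n) grows faster


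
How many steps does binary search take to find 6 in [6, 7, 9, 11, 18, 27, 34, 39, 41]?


Search for 6:
[0,8] mid=4 arr[4]=18
[0,3] mid=1 arr[1]=7
[0,0] mid=0 arr[0]=6
Total: 3 comparisons


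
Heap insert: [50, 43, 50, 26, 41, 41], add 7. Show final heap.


Append 7: [50, 43, 50, 26, 41, 41, 7]
Bubble up: no swaps needed
Result: [50, 43, 50, 26, 41, 41, 7]


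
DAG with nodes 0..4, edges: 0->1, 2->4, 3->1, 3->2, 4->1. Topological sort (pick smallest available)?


Kahn's algorithm, process smallest node first
Order: [0, 3, 2, 4, 1]
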